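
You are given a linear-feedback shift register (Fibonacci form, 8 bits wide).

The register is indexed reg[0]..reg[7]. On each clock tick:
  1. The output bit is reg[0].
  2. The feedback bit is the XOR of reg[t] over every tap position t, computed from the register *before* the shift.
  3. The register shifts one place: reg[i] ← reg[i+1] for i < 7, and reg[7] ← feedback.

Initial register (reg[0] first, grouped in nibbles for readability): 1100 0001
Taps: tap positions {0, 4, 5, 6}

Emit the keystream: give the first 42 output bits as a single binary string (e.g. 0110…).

tick  register→output (feedback)
  0  11000001→1 (1)
  1  10000011→1 (0)
  2  00000110→0 (0)
  3  00001100→0 (0)
  4  00011000→0 (1)
  5  00110001→0 (0)
  6  01100010→0 (1)
  7  11000101→1 (0)
  8  10001010→1 (1)
  9  00010101→0 (1)
 10  00101011→0 (0)
 11  01010110→0 (0)
 12  10101100→1 (1)
 13  01011001→0 (1)
 14  10110011→1 (0)
 15  01100110→0 (0)
 16  11001100→1 (1)
 17  10011001→1 (0)
 18  00110010→0 (1)
 19  01100101→0 (1)
 20  11001011→1 (1)
 21  10010111→1 (1)
 22  00101111→0 (1)
 23  01011111→0 (1)
 24  10111111→1 (0)
 25  01111110→0 (1)
 26  11111101→1 (1)
 27  11111011→1 (1)
 28  11110111→1 (1)
 29  11101111→1 (0)
 30  11011110→1 (0)
 31  10111100→1 (1)
 32  01111001→0 (1)
 33  11110011→1 (0)
 34  11100110→1 (1)
 35  11001101→1 (1)
 36  10011011→1 (1)
 37  00110111→0 (0)
 38  01101110→0 (1)
 39  11011101→1 (1)
 40  10111011→1 (1)
 41  01110111→0 (0)

110000011000101011001100101111110111100110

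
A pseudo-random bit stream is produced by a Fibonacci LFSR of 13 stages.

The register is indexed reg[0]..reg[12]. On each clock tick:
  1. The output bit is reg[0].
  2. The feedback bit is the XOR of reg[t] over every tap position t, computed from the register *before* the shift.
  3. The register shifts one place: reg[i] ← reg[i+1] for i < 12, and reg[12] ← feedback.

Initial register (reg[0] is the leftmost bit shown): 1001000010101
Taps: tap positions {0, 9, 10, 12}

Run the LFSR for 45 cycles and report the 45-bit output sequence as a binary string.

100100001010110101010011110010100101111110010

step | reg (before) | out | fb
   0 | 1001000010101 | 1 | 1
   1 | 0010000101011 | 0 | 0
   2 | 0100001010110 | 0 | 1
   3 | 1000010101101 | 1 | 0
   4 | 0000101011010 | 0 | 1
   5 | 0001010110101 | 0 | 0
   6 | 0010101101010 | 0 | 1
   7 | 0101011010101 | 0 | 0
   8 | 1010110101010 | 1 | 0
   9 | 0101101010100 | 0 | 1
  10 | 1011010101001 | 1 | 1
  11 | 0110101010011 | 0 | 1
  12 | 1101010100111 | 1 | 1
  13 | 1010101001111 | 1 | 0
  14 | 0101010011110 | 0 | 0
  15 | 1010100111100 | 1 | 1
  16 | 0101001111001 | 0 | 0
  17 | 1010011110010 | 1 | 1
  18 | 0100111100101 | 0 | 0
  19 | 1001111001010 | 1 | 0
  20 | 0011110010100 | 0 | 1
  21 | 0111100101001 | 0 | 0
  22 | 1111001010010 | 1 | 1
  23 | 1110010100101 | 1 | 1
  24 | 1100101001011 | 1 | 1
  25 | 1001010010111 | 1 | 1
  26 | 0010100101111 | 0 | 1
  27 | 0101001011111 | 0 | 1
  28 | 1010010111111 | 1 | 0
  29 | 0100101111110 | 0 | 0
  30 | 1001011111100 | 1 | 1
  31 | 0010111111001 | 0 | 0
  32 | 0101111110010 | 0 | 0
  33 | 1011111100100 | 1 | 0
  34 | 0111111001000 | 0 | 1
  35 | 1111110010001 | 1 | 0
  36 | 1111100100010 | 1 | 1
  37 | 1111001000101 | 1 | 1
  38 | 1110010001011 | 1 | 1
  39 | 1100100010111 | 1 | 1
  40 | 1001000101111 | 1 | 0
  41 | 0010001011110 | 0 | 0
  42 | 0100010111100 | 0 | 0
  43 | 1000101111000 | 1 | 0
  44 | 0001011110000 | 0 | 0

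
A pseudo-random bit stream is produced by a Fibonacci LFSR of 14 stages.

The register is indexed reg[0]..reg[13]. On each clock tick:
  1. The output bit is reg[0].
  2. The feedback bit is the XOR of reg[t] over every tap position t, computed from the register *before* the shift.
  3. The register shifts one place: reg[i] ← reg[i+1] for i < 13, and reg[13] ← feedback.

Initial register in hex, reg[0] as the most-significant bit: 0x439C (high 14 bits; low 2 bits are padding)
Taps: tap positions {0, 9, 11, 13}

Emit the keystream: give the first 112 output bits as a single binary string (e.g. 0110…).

0100001110011100010001110011010000101111100101001111101101000001011100001110101010000101110101000010001111011001

k : reg_k → out_k, fb_k
0: 01000011100111 → 0, fb=0
1: 10000111001110 → 1, fb=0
2: 00001110011100 → 0, fb=0
3: 00011100111000 → 0, fb=1
4: 00111001110001 → 0, fb=0
5: 01110011100010 → 0, fb=0
6: 11100111000100 → 1, fb=0
7: 11001110001000 → 1, fb=1
8: 10011100010001 → 1, fb=1
9: 00111000100011 → 0, fb=1
10: 01110001000111 → 0, fb=0
11: 11100010001110 → 1, fb=0
12: 11000100011100 → 1, fb=1
13: 10001000111001 → 1, fb=1
14: 00010001110011 → 0, fb=0
15: 00100011100110 → 0, fb=1
16: 01000111001101 → 0, fb=0
17: 10001110011010 → 1, fb=0
18: 00011100110100 → 0, fb=0
19: 00111001101000 → 0, fb=0
20: 01110011010000 → 0, fb=1
21: 11100110100001 → 1, fb=0
22: 11001101000010 → 1, fb=1
23: 10011010000101 → 1, fb=1
24: 00110100001011 → 0, fb=1
25: 01101000010111 → 0, fb=1
26: 11010000101111 → 1, fb=1
27: 10100001011111 → 1, fb=0
28: 01000010111110 → 0, fb=0
29: 10000101111100 → 1, fb=1
30: 00001011111001 → 0, fb=0
31: 00010111110010 → 0, fb=1
32: 00101111100101 → 0, fb=0
33: 01011111001010 → 0, fb=0
34: 10111110010100 → 1, fb=1
35: 01111100101001 → 0, fb=1
36: 11111001010011 → 1, fb=1
37: 11110010100111 → 1, fb=1
38: 11100101001111 → 1, fb=1
39: 11001010011111 → 1, fb=0
40: 10010100111110 → 1, fb=1
41: 00101001111101 → 0, fb=1
42: 01010011111011 → 0, fb=0
43: 10100111110110 → 1, fb=1
44: 01001111101101 → 0, fb=0
45: 10011111011010 → 1, fb=0
46: 00111110110100 → 0, fb=0
47: 01111101101000 → 0, fb=0
48: 11111011010000 → 1, fb=0
49: 11110110100000 → 1, fb=1
50: 11101101000001 → 1, fb=0
51: 11011010000010 → 1, fb=1
52: 10110100000101 → 1, fb=1
53: 01101000001011 → 0, fb=1
54: 11010000010111 → 1, fb=0
55: 10100000101110 → 1, fb=0
56: 01000001011100 → 0, fb=0
57: 10000010111000 → 1, fb=0
58: 00000101110000 → 0, fb=1
59: 00001011100001 → 0, fb=1
60: 00010111000011 → 0, fb=1
61: 00101110000111 → 0, fb=0
62: 01011100001110 → 0, fb=1
63: 10111000011101 → 1, fb=0
64: 01110000111010 → 0, fb=1
65: 11100001110101 → 1, fb=0
66: 11000011101010 → 1, fb=1
67: 10000111010101 → 1, fb=0
68: 00001110101010 → 0, fb=0
69: 00011101010100 → 0, fb=0
70: 00111010101000 → 0, fb=0
71: 01110101010000 → 0, fb=1
72: 11101010100001 → 1, fb=0
73: 11010101000010 → 1, fb=1
74: 10101010000101 → 1, fb=1
75: 01010100001011 → 0, fb=1
76: 10101000010111 → 1, fb=0
77: 01010000101110 → 0, fb=1
78: 10100001011101 → 1, fb=0
79: 01000010111010 → 0, fb=1
80: 10000101110101 → 1, fb=0
81: 00001011101010 → 0, fb=0
82: 00010111010100 → 0, fb=0
83: 00101110101000 → 0, fb=0
84: 01011101010000 → 0, fb=1
85: 10111010100001 → 1, fb=0
86: 01110101000010 → 0, fb=0
87: 11101010000100 → 1, fb=0
88: 11010100001000 → 1, fb=1
89: 10101000010001 → 1, fb=1
90: 01010000100011 → 0, fb=1
91: 10100001000111 → 1, fb=1
92: 01000010001111 → 0, fb=0
93: 10000100011110 → 1, fb=1
94: 00001000111101 → 0, fb=1
95: 00010001111011 → 0, fb=0
96: 00100011110110 → 0, fb=0
97: 01000111101100 → 0, fb=1
98: 10001111011001 → 1, fb=1
99: 00011110110011 → 0, fb=0
100: 00111101100110 → 0, fb=1
101: 01111011001101 → 0, fb=0
102: 11110110011010 → 1, fb=0
103: 11101100110100 → 1, fb=1
104: 11011001101001 → 1, fb=0
105: 10110011010010 → 1, fb=0
106: 01100110100100 → 0, fb=1
107: 11001101001001 → 1, fb=0
108: 10011010010010 → 1, fb=0
109: 00110100100100 → 0, fb=1
110: 01101001001001 → 0, fb=1
111: 11010010010011 → 1, fb=1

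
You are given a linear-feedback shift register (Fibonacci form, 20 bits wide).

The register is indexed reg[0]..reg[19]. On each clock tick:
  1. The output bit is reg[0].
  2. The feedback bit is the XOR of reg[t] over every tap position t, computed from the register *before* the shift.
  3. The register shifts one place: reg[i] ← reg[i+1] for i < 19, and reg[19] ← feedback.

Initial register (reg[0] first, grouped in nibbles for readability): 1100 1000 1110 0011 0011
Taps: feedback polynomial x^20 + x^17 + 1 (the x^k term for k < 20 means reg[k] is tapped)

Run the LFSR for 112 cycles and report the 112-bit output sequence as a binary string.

1100100011100011001110111111000000110101000111001001000101111110000010000001010101001001101101111010000010001010

step | reg (before) | out | fb
   0 | 11001000111000110011 | 1 | 1
   1 | 10010001110001100111 | 1 | 0
   2 | 00100011100011001110 | 0 | 1
   3 | 01000111000110011101 | 0 | 1
   4 | 10001110001100111011 | 1 | 1
   5 | 00011100011001110111 | 0 | 1
   6 | 00111000110011101111 | 0 | 1
   7 | 01110001100111011111 | 0 | 1
   8 | 11100011001110111111 | 1 | 0
   9 | 11000110011101111110 | 1 | 0
  10 | 10001100111011111100 | 1 | 0
  11 | 00011001110111111000 | 0 | 0
  12 | 00110011101111110000 | 0 | 0
  13 | 01100111011111100000 | 0 | 0
  14 | 11001110111111000000 | 1 | 1
  15 | 10011101111110000001 | 1 | 1
  16 | 00111011111100000011 | 0 | 0
  17 | 01110111111000000110 | 0 | 1
  18 | 11101111110000001101 | 1 | 0
  19 | 11011111100000011010 | 1 | 1
  20 | 10111111000000110101 | 1 | 0
  21 | 01111110000001101010 | 0 | 0
  22 | 11111100000011010100 | 1 | 0
  23 | 11111000000110101000 | 1 | 1
  24 | 11110000001101010001 | 1 | 1
  25 | 11100000011010100011 | 1 | 1
  26 | 11000000110101000111 | 1 | 0
  27 | 10000001101010001110 | 1 | 0
  28 | 00000011010100011100 | 0 | 1
  29 | 00000110101000111001 | 0 | 0
  30 | 00001101010001110010 | 0 | 0
  31 | 00011010100011100100 | 0 | 1
  32 | 00110101000111001001 | 0 | 0
  33 | 01101010001110010010 | 0 | 0
  34 | 11010100011100100100 | 1 | 0
  35 | 10101000111001001000 | 1 | 1
  36 | 01010001110010010001 | 0 | 0
  37 | 10100011100100100010 | 1 | 1
  38 | 01000111001001000101 | 0 | 1
  39 | 10001110010010001011 | 1 | 1
  40 | 00011100100100010111 | 0 | 1
  41 | 00111001001000101111 | 0 | 1
  42 | 01110010010001011111 | 0 | 1
  43 | 11100100100010111111 | 1 | 0
  44 | 11001001000101111110 | 1 | 0
  45 | 10010010001011111100 | 1 | 0
  46 | 00100100010111111000 | 0 | 0
  47 | 01001000101111110000 | 0 | 0
  48 | 10010001011111100000 | 1 | 1
  49 | 00100010111111000001 | 0 | 0
  50 | 01000101111110000010 | 0 | 0
  51 | 10001011111100000100 | 1 | 0
  52 | 00010111111000001000 | 0 | 0
  53 | 00101111110000010000 | 0 | 0
  54 | 01011111100000100000 | 0 | 0
  55 | 10111111000001000000 | 1 | 1
  56 | 01111110000010000001 | 0 | 0
  57 | 11111100000100000010 | 1 | 1
  58 | 11111000001000000101 | 1 | 0
  59 | 11110000010000001010 | 1 | 1
  60 | 11100000100000010101 | 1 | 0
  61 | 11000001000000101010 | 1 | 1
  62 | 10000010000001010101 | 1 | 0
  63 | 00000100000010101010 | 0 | 0
  64 | 00001000000101010100 | 0 | 1
  65 | 00010000001010101001 | 0 | 0
  66 | 00100000010101010010 | 0 | 0
  67 | 01000000101010100100 | 0 | 1
  68 | 10000001010101001001 | 1 | 1
  69 | 00000010101010010011 | 0 | 0
  70 | 00000101010100100110 | 0 | 1
  71 | 00001010101001001101 | 0 | 1
  72 | 00010101010010011011 | 0 | 0
  73 | 00101010100100110110 | 0 | 1
  74 | 01010101001001101101 | 0 | 1
  75 | 10101010010011011011 | 1 | 1
  76 | 01010100100110110111 | 0 | 1
  77 | 10101001001101101111 | 1 | 0
  78 | 01010010011011011110 | 0 | 1
  79 | 10100100110110111101 | 1 | 0
  80 | 01001001101101111010 | 0 | 0
  81 | 10010011011011110100 | 1 | 0
  82 | 00100110110111101000 | 0 | 0
  83 | 01001101101111010000 | 0 | 0
  84 | 10011011011110100000 | 1 | 1
  85 | 00110110111101000001 | 0 | 0
  86 | 01101101111010000010 | 0 | 0
  87 | 11011011110100000100 | 1 | 0
  88 | 10110111101000001000 | 1 | 1
  89 | 01101111010000010001 | 0 | 0
  90 | 11011110100000100010 | 1 | 1
  91 | 10111101000001000101 | 1 | 0
  92 | 01111010000010001010 | 0 | 0
  93 | 11110100000100010100 | 1 | 0
  94 | 11101000001000101000 | 1 | 1
  95 | 11010000010001010001 | 1 | 1
  96 | 10100000100010100011 | 1 | 1
  97 | 01000001000101000111 | 0 | 1
  98 | 10000010001010001111 | 1 | 0
  99 | 00000100010100011110 | 0 | 1
 100 | 00001000101000111101 | 0 | 1
 101 | 00010001010001111011 | 0 | 0
 102 | 00100010100011110110 | 0 | 1
 103 | 01000101000111101101 | 0 | 1
 104 | 10001010001111011011 | 1 | 1
 105 | 00010100011110110111 | 0 | 1
 106 | 00101000111101101111 | 0 | 1
 107 | 01010001111011011111 | 0 | 1
 108 | 10100011110110111111 | 1 | 0
 109 | 01000111101101111110 | 0 | 1
 110 | 10001111011011111101 | 1 | 0
 111 | 00011110110111111010 | 0 | 0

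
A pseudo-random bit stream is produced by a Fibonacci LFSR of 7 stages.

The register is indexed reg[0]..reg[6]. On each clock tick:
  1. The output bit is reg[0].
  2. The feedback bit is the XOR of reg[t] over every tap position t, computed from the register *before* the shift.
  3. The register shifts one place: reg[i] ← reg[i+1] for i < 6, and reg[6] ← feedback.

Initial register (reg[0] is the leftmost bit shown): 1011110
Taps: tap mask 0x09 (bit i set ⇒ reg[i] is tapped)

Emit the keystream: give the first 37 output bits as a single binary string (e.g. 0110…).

1011110010110010010000001000100110001

k : reg_k → out_k, fb_k
0: 1011110 → 1, fb=0
1: 0111100 → 0, fb=1
2: 1111001 → 1, fb=0
3: 1110010 → 1, fb=1
4: 1100101 → 1, fb=1
5: 1001011 → 1, fb=0
6: 0010110 → 0, fb=0
7: 0101100 → 0, fb=1
8: 1011001 → 1, fb=0
9: 0110010 → 0, fb=0
10: 1100100 → 1, fb=1
11: 1001001 → 1, fb=0
12: 0010010 → 0, fb=0
13: 0100100 → 0, fb=0
14: 1001000 → 1, fb=0
15: 0010000 → 0, fb=0
16: 0100000 → 0, fb=0
17: 1000000 → 1, fb=1
18: 0000001 → 0, fb=0
19: 0000010 → 0, fb=0
20: 0000100 → 0, fb=0
21: 0001000 → 0, fb=1
22: 0010001 → 0, fb=0
23: 0100010 → 0, fb=0
24: 1000100 → 1, fb=1
25: 0001001 → 0, fb=1
26: 0010011 → 0, fb=0
27: 0100110 → 0, fb=0
28: 1001100 → 1, fb=0
29: 0011000 → 0, fb=1
30: 0110001 → 0, fb=0
31: 1100010 → 1, fb=1
32: 1000101 → 1, fb=1
33: 0001011 → 0, fb=1
34: 0010111 → 0, fb=0
35: 0101110 → 0, fb=1
36: 1011101 → 1, fb=0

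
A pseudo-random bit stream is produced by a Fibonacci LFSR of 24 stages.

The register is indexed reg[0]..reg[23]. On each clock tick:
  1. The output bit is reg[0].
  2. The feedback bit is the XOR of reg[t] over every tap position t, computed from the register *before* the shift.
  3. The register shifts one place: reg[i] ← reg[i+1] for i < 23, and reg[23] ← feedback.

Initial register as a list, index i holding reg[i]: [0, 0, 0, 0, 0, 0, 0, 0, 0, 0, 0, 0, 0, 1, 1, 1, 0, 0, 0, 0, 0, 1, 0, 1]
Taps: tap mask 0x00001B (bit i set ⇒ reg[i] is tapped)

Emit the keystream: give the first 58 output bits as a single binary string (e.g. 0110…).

0000000000000111000001010000000001000001011101110000011011

tick  register→output (feedback)
  0  000000000000011100000101→0 (0)
  1  000000000000111000001010→0 (0)
  2  000000000001110000010100→0 (0)
  3  000000000011100000101000→0 (0)
  4  000000000111000001010000→0 (0)
  5  000000001110000010100000→0 (0)
  6  000000011100000101000000→0 (0)
  7  000000111000001010000000→0 (0)
  8  000001110000010100000000→0 (0)
  9  000011100000101000000000→0 (1)
 10  000111000001010000000001→0 (0)
 11  001110000010100000000010→0 (0)
 12  011100000101000000000100→0 (0)
 13  111000001010000000001000→1 (0)
 14  110000010100000000010000→1 (0)
 15  100000101000000000100000→1 (1)
 16  000001010000000001000001→0 (0)
 17  000010100000000010000010→0 (1)
 18  000101000000000100000101→0 (1)
 19  001010000000001000001011→0 (1)
 20  010100000000010000010111→0 (0)
 21  101000000000100000101110→1 (1)
 22  010000000001000001011101→0 (1)
 23  100000000010000010111011→1 (1)
 24  000000000100000101110111→0 (0)
 25  000000001000001011101110→0 (0)
 26  000000010000010111011100→0 (0)
 27  000000100000101110111000→0 (0)
 28  000001000001011101110000→0 (0)
 29  000010000010111011100000→0 (1)
 30  000100000101110111000001→0 (1)
 31  001000001011101110000011→0 (0)
 32  010000010111011100000110→0 (1)
 33  100000101110111000001101→1 (1)
 34  000001011101110000011011→0 (0)
 35  000010111011100000110110→0 (1)
 36  000101110111000001101101→0 (1)
 37  001011101110000011011011→0 (1)
 38  010111011100000110110111→0 (1)
 39  101110111000001101101111→1 (1)
 40  011101110000011011011111→0 (0)
 41  111011100000110110111110→1 (1)
 42  110111000001101101111101→1 (0)
 43  101110000011011011111010→1 (1)
 44  011100000110110111110101→0 (0)
 45  111000001101101111101010→1 (0)
 46  110000011011011111010100→1 (0)
 47  100000110110111110101000→1 (1)
 48  000001101101111101010001→0 (0)
 49  000011011011111010100010→0 (1)
 50  000110110111110101000101→0 (0)
 51  001101101111101010001010→0 (1)
 52  011011011111010100010101→0 (0)
 53  110110111110101000101010→1 (0)
 54  101101111101010001010100→1 (0)
 55  011011111010100010101000→0 (0)
 56  110111110101000101010000→1 (0)
 57  101111101010001010100000→1 (1)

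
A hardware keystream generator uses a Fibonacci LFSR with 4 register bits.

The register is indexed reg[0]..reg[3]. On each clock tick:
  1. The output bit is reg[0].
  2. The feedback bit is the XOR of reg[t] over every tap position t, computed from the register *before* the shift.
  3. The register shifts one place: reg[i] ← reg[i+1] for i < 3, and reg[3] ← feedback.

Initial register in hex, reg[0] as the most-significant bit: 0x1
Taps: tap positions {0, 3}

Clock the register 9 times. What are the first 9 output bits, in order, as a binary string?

tick  register→output (feedback)
  0  0001→0 (1)
  1  0011→0 (1)
  2  0111→0 (1)
  3  1111→1 (0)
  4  1110→1 (1)
  5  1101→1 (0)
  6  1010→1 (1)
  7  0101→0 (1)
  8  1011→1 (0)

000111101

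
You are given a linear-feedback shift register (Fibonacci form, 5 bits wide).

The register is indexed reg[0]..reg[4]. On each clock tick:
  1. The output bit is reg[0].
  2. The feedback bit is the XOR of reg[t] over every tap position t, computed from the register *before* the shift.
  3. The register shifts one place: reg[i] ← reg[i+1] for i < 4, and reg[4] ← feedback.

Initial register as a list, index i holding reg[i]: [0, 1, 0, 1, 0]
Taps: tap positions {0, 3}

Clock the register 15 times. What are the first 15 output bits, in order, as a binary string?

tick  register→output (feedback)
  0  01010→0 (1)
  1  10101→1 (1)
  2  01011→0 (1)
  3  10111→1 (0)
  4  01110→0 (1)
  5  11101→1 (1)
  6  11011→1 (0)
  7  10110→1 (0)
  8  01100→0 (0)
  9  11000→1 (1)
 10  10001→1 (1)
 11  00011→0 (1)
 12  00111→0 (1)
 13  01111→0 (1)
 14  11111→1 (0)

010101110110001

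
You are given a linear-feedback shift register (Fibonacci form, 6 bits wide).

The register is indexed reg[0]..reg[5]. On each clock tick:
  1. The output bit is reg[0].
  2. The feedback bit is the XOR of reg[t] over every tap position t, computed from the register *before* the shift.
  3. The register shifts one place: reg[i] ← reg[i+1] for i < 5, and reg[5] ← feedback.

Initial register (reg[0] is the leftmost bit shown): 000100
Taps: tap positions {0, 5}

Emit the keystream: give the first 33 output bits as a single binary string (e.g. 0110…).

000100000111111010101100110111011

tick  register→output (feedback)
  0  000100→0 (0)
  1  001000→0 (0)
  2  010000→0 (0)
  3  100000→1 (1)
  4  000001→0 (1)
  5  000011→0 (1)
  6  000111→0 (1)
  7  001111→0 (1)
  8  011111→0 (1)
  9  111111→1 (0)
 10  111110→1 (1)
 11  111101→1 (0)
 12  111010→1 (1)
 13  110101→1 (0)
 14  101010→1 (1)
 15  010101→0 (1)
 16  101011→1 (0)
 17  010110→0 (0)
 18  101100→1 (1)
 19  011001→0 (1)
 20  110011→1 (0)
 21  100110→1 (1)
 22  001101→0 (1)
 23  011011→0 (1)
 24  110111→1 (0)
 25  101110→1 (1)
 26  011101→0 (1)
 27  111011→1 (0)
 28  110110→1 (1)
 29  101101→1 (0)
 30  011010→0 (0)
 31  110100→1 (1)
 32  101001→1 (0)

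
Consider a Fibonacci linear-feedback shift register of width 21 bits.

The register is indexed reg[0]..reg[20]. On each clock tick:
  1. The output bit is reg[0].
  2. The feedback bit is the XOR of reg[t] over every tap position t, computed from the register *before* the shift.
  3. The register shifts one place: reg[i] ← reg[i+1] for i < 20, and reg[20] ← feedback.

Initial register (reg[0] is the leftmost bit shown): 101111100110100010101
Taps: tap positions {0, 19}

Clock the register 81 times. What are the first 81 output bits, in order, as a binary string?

101111100110100010101110011010010000010001101001000010101000001110100000010001010

step | reg (before) | out | fb
   0 | 101111100110100010101 | 1 | 1
   1 | 011111001101000101011 | 0 | 1
   2 | 111110011010001010111 | 1 | 0
   3 | 111100110100010101110 | 1 | 0
   4 | 111001101000101011100 | 1 | 1
   5 | 110011010001010111001 | 1 | 1
   6 | 100110100010101110011 | 1 | 0
   7 | 001101000101011100110 | 0 | 1
   8 | 011010001010111001101 | 0 | 0
   9 | 110100010101110011010 | 1 | 0
  10 | 101000101011100110100 | 1 | 1
  11 | 010001010111001101001 | 0 | 0
  12 | 100010101110011010010 | 1 | 0
  13 | 000101011100110100100 | 0 | 0
  14 | 001010111001101001000 | 0 | 0
  15 | 010101110011010010000 | 0 | 0
  16 | 101011100110100100000 | 1 | 1
  17 | 010111001101001000001 | 0 | 0
  18 | 101110011010010000010 | 1 | 0
  19 | 011100110100100000100 | 0 | 0
  20 | 111001101001000001000 | 1 | 1
  21 | 110011010010000010001 | 1 | 1
  22 | 100110100100000100011 | 1 | 0
  23 | 001101001000001000110 | 0 | 1
  24 | 011010010000010001101 | 0 | 0
  25 | 110100100000100011010 | 1 | 0
  26 | 101001000001000110100 | 1 | 1
  27 | 010010000010001101001 | 0 | 0
  28 | 100100000100011010010 | 1 | 0
  29 | 001000001000110100100 | 0 | 0
  30 | 010000010001101001000 | 0 | 0
  31 | 100000100011010010000 | 1 | 1
  32 | 000001000110100100001 | 0 | 0
  33 | 000010001101001000010 | 0 | 1
  34 | 000100011010010000101 | 0 | 0
  35 | 001000110100100001010 | 0 | 1
  36 | 010001101001000010101 | 0 | 0
  37 | 100011010010000101010 | 1 | 0
  38 | 000110100100001010100 | 0 | 0
  39 | 001101001000010101000 | 0 | 0
  40 | 011010010000101010000 | 0 | 0
  41 | 110100100001010100000 | 1 | 1
  42 | 101001000010101000001 | 1 | 1
  43 | 010010000101010000011 | 0 | 1
  44 | 100100001010100000111 | 1 | 0
  45 | 001000010101000001110 | 0 | 1
  46 | 010000101010000011101 | 0 | 0
  47 | 100001010100000111010 | 1 | 0
  48 | 000010101000001110100 | 0 | 0
  49 | 000101010000011101000 | 0 | 0
  50 | 001010100000111010000 | 0 | 0
  51 | 010101000001110100000 | 0 | 0
  52 | 101010000011101000000 | 1 | 1
  53 | 010100000111010000001 | 0 | 0
  54 | 101000001110100000010 | 1 | 0
  55 | 010000011101000000100 | 0 | 0
  56 | 100000111010000001000 | 1 | 1
  57 | 000001110100000010001 | 0 | 0
  58 | 000011101000000100010 | 0 | 1
  59 | 000111010000001000101 | 0 | 0
  60 | 001110100000010001010 | 0 | 1
  61 | 011101000000100010101 | 0 | 0
  62 | 111010000001000101010 | 1 | 0
  63 | 110100000010001010100 | 1 | 1
  64 | 101000000100010101001 | 1 | 1
  65 | 010000001000101010011 | 0 | 1
  66 | 100000010001010100111 | 1 | 0
  67 | 000000100010101001110 | 0 | 1
  68 | 000001000101010011101 | 0 | 0
  69 | 000010001010100111010 | 0 | 1
  70 | 000100010101001110101 | 0 | 0
  71 | 001000101010011101010 | 0 | 1
  72 | 010001010100111010101 | 0 | 0
  73 | 100010101001110101010 | 1 | 0
  74 | 000101010011101010100 | 0 | 0
  75 | 001010100111010101000 | 0 | 0
  76 | 010101001110101010000 | 0 | 0
  77 | 101010011101010100000 | 1 | 1
  78 | 010100111010101000001 | 0 | 0
  79 | 101001110101010000010 | 1 | 0
  80 | 010011101010100000100 | 0 | 0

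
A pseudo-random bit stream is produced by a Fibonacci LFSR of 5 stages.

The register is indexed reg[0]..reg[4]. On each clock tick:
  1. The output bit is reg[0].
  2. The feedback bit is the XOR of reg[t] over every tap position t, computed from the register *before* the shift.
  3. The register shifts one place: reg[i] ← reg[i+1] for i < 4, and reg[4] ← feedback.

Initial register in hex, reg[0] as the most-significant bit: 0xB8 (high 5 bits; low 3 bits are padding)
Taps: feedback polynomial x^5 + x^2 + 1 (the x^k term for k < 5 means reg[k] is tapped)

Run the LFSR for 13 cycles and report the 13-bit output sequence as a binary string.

step | reg (before) | out | fb
   0 | 10111 | 1 | 0
   1 | 01110 | 0 | 1
   2 | 11101 | 1 | 0
   3 | 11010 | 1 | 1
   4 | 10101 | 1 | 0
   5 | 01010 | 0 | 0
   6 | 10100 | 1 | 0
   7 | 01000 | 0 | 0
   8 | 10000 | 1 | 1
   9 | 00001 | 0 | 0
  10 | 00010 | 0 | 0
  11 | 00100 | 0 | 1
  12 | 01001 | 0 | 0

1011101010000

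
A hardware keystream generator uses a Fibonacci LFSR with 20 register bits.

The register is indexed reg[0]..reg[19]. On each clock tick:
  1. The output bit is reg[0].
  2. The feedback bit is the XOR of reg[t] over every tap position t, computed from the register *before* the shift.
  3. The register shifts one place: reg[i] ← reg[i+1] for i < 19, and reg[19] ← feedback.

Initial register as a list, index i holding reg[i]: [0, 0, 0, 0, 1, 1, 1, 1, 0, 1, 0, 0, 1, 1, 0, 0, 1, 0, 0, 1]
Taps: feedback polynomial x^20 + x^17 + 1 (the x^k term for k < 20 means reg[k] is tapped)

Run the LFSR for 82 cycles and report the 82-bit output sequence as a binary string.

tick  register→output (feedback)
  0  00001111010011001001→0 (0)
  1  00011110100110010010→0 (0)
  2  00111101001100100100→0 (1)
  3  01111010011001001001→0 (0)
  4  11110100110010010010→1 (1)
  5  11101001100100100101→1 (0)
  6  11010011001001001010→1 (1)
  7  10100110010010010101→1 (0)
  8  01001100100100101010→0 (0)
  9  10011001001001010100→1 (0)
 10  00110010010010101000→0 (0)
 11  01100100100101010000→0 (0)
 12  11001001001010100000→1 (1)
 13  10010010010101000001→1 (1)
 14  00100100101010000011→0 (0)
 15  01001001010100000110→0 (1)
 16  10010010101000001101→1 (0)
 17  00100101010000011010→0 (0)
 18  01001010100000110100→0 (1)
 19  10010101000001101001→1 (1)
 20  00101010000011010011→0 (0)
 21  01010100000110100110→0 (1)
 22  10101000001101001101→1 (0)
 23  01010000011010011010→0 (0)
 24  10100000110100110100→1 (0)
 25  01000001101001101000→0 (0)
 26  10000011010011010000→1 (1)
 27  00000110100110100001→0 (0)
 28  00001101001101000010→0 (0)
 29  00011010011010000100→0 (1)
 30  00110100110100001001→0 (0)
 31  01101001101000010010→0 (0)
 32  11010011010000100100→1 (0)
 33  10100110100001001000→1 (1)
 34  01001101000010010001→0 (0)
 35  10011010000100100010→1 (1)
 36  00110100001001000101→0 (1)
 37  01101000010010001011→0 (0)
 38  11010000100100010110→1 (0)
 39  10100001001000101100→1 (0)
 40  01000010010001011000→0 (0)
 41  10000100100010110000→1 (1)
 42  00001001000101100001→0 (0)
 43  00010010001011000010→0 (0)
 44  00100100010110000100→0 (1)
 45  01001000101100001001→0 (0)
 46  10010001011000010010→1 (1)
 47  00100010110000100101→0 (1)
 48  01000101100001001011→0 (0)
 49  10001011000010010110→1 (0)
 50  00010110000100101100→0 (1)
 51  00101100001001011001→0 (0)
 52  01011000010010110010→0 (0)
 53  10110000100101100100→1 (0)
 54  01100001001011001000→0 (0)
 55  11000010010110010000→1 (1)
 56  10000100101100100001→1 (1)
 57  00001001011001000011→0 (0)
 58  00010010110010000110→0 (1)
 59  00100101100100001101→0 (1)
 60  01001011001000011011→0 (0)
 61  10010110010000110110→1 (0)
 62  00101100100001101100→0 (1)
 63  01011001000011011001→0 (0)
 64  10110010000110110010→1 (1)
 65  01100100001101100101→0 (1)
 66  11001000011011001011→1 (1)
 67  10010000110110010111→1 (0)
 68  00100001101100101110→0 (1)
 69  01000011011001011101→0 (1)
 70  10000110110010111011→1 (1)
 71  00001101100101110111→0 (1)
 72  00011011001011101111→0 (1)
 73  00110110010111011111→0 (1)
 74  01101100101110111111→0 (1)
 75  11011001011101111111→1 (0)
 76  10110010111011111110→1 (0)
 77  01100101110111111100→0 (1)
 78  11001011101111111001→1 (1)
 79  10010111011111110011→1 (1)
 80  00101110111111100111→0 (1)
 81  01011101111111001111→0 (1)

0000111101001100100100101010000011010011010000100100010110000100101100100001101100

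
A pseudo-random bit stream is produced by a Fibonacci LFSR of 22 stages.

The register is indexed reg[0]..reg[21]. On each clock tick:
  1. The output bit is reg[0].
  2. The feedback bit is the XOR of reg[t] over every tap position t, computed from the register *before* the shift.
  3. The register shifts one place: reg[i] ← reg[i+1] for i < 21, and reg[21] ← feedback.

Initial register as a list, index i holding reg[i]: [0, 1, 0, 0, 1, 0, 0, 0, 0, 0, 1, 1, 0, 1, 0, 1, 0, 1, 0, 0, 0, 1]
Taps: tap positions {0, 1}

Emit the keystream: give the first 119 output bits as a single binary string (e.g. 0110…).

tick  register→output (feedback)
  0  0100100000110101010001→0 (1)
  1  1001000001101010100011→1 (1)
  2  0010000011010101000111→0 (0)
  3  0100000110101010001110→0 (1)
  4  1000001101010100011101→1 (1)
  5  0000011010101000111011→0 (0)
  6  0000110101010001110110→0 (0)
  7  0001101010100011101100→0 (0)
  8  0011010101000111011000→0 (0)
  9  0110101010001110110000→0 (1)
 10  1101010100011101100001→1 (0)
 11  1010101000111011000010→1 (1)
 12  0101010001110110000101→0 (1)
 13  1010100011101100001011→1 (1)
 14  0101000111011000010111→0 (1)
 15  1010001110110000101111→1 (1)
 16  0100011101100001011111→0 (1)
 17  1000111011000010111111→1 (1)
 18  0001110110000101111111→0 (0)
 19  0011101100001011111110→0 (0)
 20  0111011000010111111100→0 (1)
 21  1110110000101111111001→1 (0)
 22  1101100001011111110010→1 (0)
 23  1011000010111111100100→1 (1)
 24  0110000101111111001001→0 (1)
 25  1100001011111110010011→1 (0)
 26  1000010111111100100110→1 (1)
 27  0000101111111001001101→0 (0)
 28  0001011111110010011010→0 (0)
 29  0010111111100100110100→0 (0)
 30  0101111111001001101000→0 (1)
 31  1011111110010011010001→1 (1)
 32  0111111100100110100011→0 (1)
 33  1111111001001101000111→1 (0)
 34  1111110010011010001110→1 (0)
 35  1111100100110100011100→1 (0)
 36  1111001001101000111000→1 (0)
 37  1110010011010001110000→1 (0)
 38  1100100110100011100000→1 (0)
 39  1001001101000111000000→1 (1)
 40  0010011010001110000001→0 (0)
 41  0100110100011100000010→0 (1)
 42  1001101000111000000101→1 (1)
 43  0011010001110000001011→0 (0)
 44  0110100011100000010110→0 (1)
 45  1101000111000000101101→1 (0)
 46  1010001110000001011010→1 (1)
 47  0100011100000010110101→0 (1)
 48  1000111000000101101011→1 (1)
 49  0001110000001011010111→0 (0)
 50  0011100000010110101110→0 (0)
 51  0111000000101101011100→0 (1)
 52  1110000001011010111001→1 (0)
 53  1100000010110101110010→1 (0)
 54  1000000101101011100100→1 (1)
 55  0000001011010111001001→0 (0)
 56  0000010110101110010010→0 (0)
 57  0000101101011100100100→0 (0)
 58  0001011010111001001000→0 (0)
 59  0010110101110010010000→0 (0)
 60  0101101011100100100000→0 (1)
 61  1011010111001001000001→1 (1)
 62  0110101110010010000011→0 (1)
 63  1101011100100100000111→1 (0)
 64  1010111001001000001110→1 (1)
 65  0101110010010000011101→0 (1)
 66  1011100100100000111011→1 (1)
 67  0111001001000001110111→0 (1)
 68  1110010010000011101111→1 (0)
 69  1100100100000111011110→1 (0)
 70  1001001000001110111100→1 (1)
 71  0010010000011101111001→0 (0)
 72  0100100000111011110010→0 (1)
 73  1001000001110111100101→1 (1)
 74  0010000011101111001011→0 (0)
 75  0100000111011110010110→0 (1)
 76  1000001110111100101101→1 (1)
 77  0000011101111001011011→0 (0)
 78  0000111011110010110110→0 (0)
 79  0001110111100101101100→0 (0)
 80  0011101111001011011000→0 (0)
 81  0111011110010110110000→0 (1)
 82  1110111100101101100001→1 (0)
 83  1101111001011011000010→1 (0)
 84  1011110010110110000100→1 (1)
 85  0111100101101100001001→0 (1)
 86  1111001011011000010011→1 (0)
 87  1110010110110000100110→1 (0)
 88  1100101101100001001100→1 (0)
 89  1001011011000010011000→1 (1)
 90  0010110110000100110001→0 (0)
 91  0101101100001001100010→0 (1)
 92  1011011000010011000101→1 (1)
 93  0110110000100110001011→0 (1)
 94  1101100001001100010111→1 (0)
 95  1011000010011000101110→1 (1)
 96  0110000100110001011101→0 (1)
 97  1100001001100010111011→1 (0)
 98  1000010011000101110110→1 (1)
 99  0000100110001011101101→0 (0)
100  0001001100010111011010→0 (0)
101  0010011000101110110100→0 (0)
102  0100110001011101101000→0 (1)
103  1001100010111011010001→1 (1)
104  0011000101110110100011→0 (0)
105  0110001011101101000110→0 (1)
106  1100010111011010001101→1 (0)
107  1000101110110100011010→1 (1)
108  0001011101101000110101→0 (0)
109  0010111011010001101010→0 (0)
110  0101110110100011010100→0 (1)
111  1011101101000110101001→1 (1)
112  0111011010001101010011→0 (1)
113  1110110100011010100111→1 (0)
114  1101101000110101001110→1 (0)
115  1011010001101010011100→1 (1)
116  0110100011010100111001→0 (1)
117  1101000110101001110011→1 (0)
118  1010001101010011100110→1 (1)

01001000001101010100011101100001011111110010011010001110000001011010111001001000001110111100101101100001001100010111011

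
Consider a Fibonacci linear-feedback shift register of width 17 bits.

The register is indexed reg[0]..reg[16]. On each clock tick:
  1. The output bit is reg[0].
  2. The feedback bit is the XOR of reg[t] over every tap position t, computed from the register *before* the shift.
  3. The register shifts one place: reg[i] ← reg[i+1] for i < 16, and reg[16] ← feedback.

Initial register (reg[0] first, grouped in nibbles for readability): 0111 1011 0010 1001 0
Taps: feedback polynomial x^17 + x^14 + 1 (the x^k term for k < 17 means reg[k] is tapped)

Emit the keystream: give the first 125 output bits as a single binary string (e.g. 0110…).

01111011001010010001111001011111011000110100011101011010111111000010100001110000000101101110010010011000011111011111001001110

step | reg (before) | out | fb
   0 | 01111011001010010 | 0 | 0
   1 | 11110110010100100 | 1 | 0
   2 | 11101100101001000 | 1 | 1
   3 | 11011001010010001 | 1 | 1
   4 | 10110010100100011 | 1 | 1
   5 | 01100101001000111 | 0 | 1
   6 | 11001010010001111 | 1 | 0
   7 | 10010100100011110 | 1 | 0
   8 | 00101001000111100 | 0 | 1
   9 | 01010010001111001 | 0 | 0
  10 | 10100100011110010 | 1 | 1
  11 | 01001000111100101 | 0 | 1
  12 | 10010001111001011 | 1 | 1
  13 | 00100011110010111 | 0 | 1
  14 | 01000111100101111 | 0 | 1
  15 | 10001111001011111 | 1 | 0
  16 | 00011110010111110 | 0 | 1
  17 | 00111100101111101 | 0 | 1
  18 | 01111001011111011 | 0 | 0
  19 | 11110010111110110 | 1 | 0
  20 | 11100101111101100 | 1 | 0
  21 | 11001011111011000 | 1 | 1
  22 | 10010111110110001 | 1 | 1
  23 | 00101111101100011 | 0 | 0
  24 | 01011111011000110 | 0 | 1
  25 | 10111110110001101 | 1 | 0
  26 | 01111101100011010 | 0 | 0
  27 | 11111011000110100 | 1 | 0
  28 | 11110110001101000 | 1 | 1
  29 | 11101100011010001 | 1 | 1
  30 | 11011000110100011 | 1 | 1
  31 | 10110001101000111 | 1 | 0
  32 | 01100011010001110 | 0 | 1
  33 | 11000110100011101 | 1 | 0
  34 | 10001101000111010 | 1 | 1
  35 | 00011010001110101 | 0 | 1
  36 | 00110100011101011 | 0 | 0
  37 | 01101000111010110 | 0 | 1
  38 | 11010001110101101 | 1 | 0
  39 | 10100011101011010 | 1 | 1
  40 | 01000111010110101 | 0 | 1
  41 | 10001110101101011 | 1 | 1
  42 | 00011101011010111 | 0 | 1
  43 | 00111010110101111 | 0 | 1
  44 | 01110101101011111 | 0 | 1
  45 | 11101011010111111 | 1 | 0
  46 | 11010110101111110 | 1 | 0
  47 | 10101101011111100 | 1 | 0
  48 | 01011010111111000 | 0 | 0
  49 | 10110101111110000 | 1 | 1
  50 | 01101011111100001 | 0 | 0
  51 | 11010111111000010 | 1 | 1
  52 | 10101111110000101 | 1 | 0
  53 | 01011111100001010 | 0 | 0
  54 | 10111111000010100 | 1 | 0
  55 | 01111110000101000 | 0 | 0
  56 | 11111100001010000 | 1 | 1
  57 | 11111000010100001 | 1 | 1
  58 | 11110000101000011 | 1 | 1
  59 | 11100001010000111 | 1 | 0
  60 | 11000010100001110 | 1 | 0
  61 | 10000101000011100 | 1 | 0
  62 | 00001010000111000 | 0 | 0
  63 | 00010100001110000 | 0 | 0
  64 | 00101000011100000 | 0 | 0
  65 | 01010000111000000 | 0 | 0
  66 | 10100001110000000 | 1 | 1
  67 | 01000011100000001 | 0 | 0
  68 | 10000111000000010 | 1 | 1
  69 | 00001110000000101 | 0 | 1
  70 | 00011100000001011 | 0 | 0
  71 | 00111000000010110 | 0 | 1
  72 | 01110000000101101 | 0 | 1
  73 | 11100000001011011 | 1 | 1
  74 | 11000000010110111 | 1 | 0
  75 | 10000000101101110 | 1 | 0
  76 | 00000001011011100 | 0 | 1
  77 | 00000010110111001 | 0 | 0
  78 | 00000101101110010 | 0 | 0
  79 | 00001011011100100 | 0 | 1
  80 | 00010110111001001 | 0 | 0
  81 | 00101101110010010 | 0 | 0
  82 | 01011011100100100 | 0 | 1
  83 | 10110111001001001 | 1 | 1
  84 | 01101110010010011 | 0 | 0
  85 | 11011100100100110 | 1 | 0
  86 | 10111001001001100 | 1 | 0
  87 | 01110010010011000 | 0 | 0
  88 | 11100100100110000 | 1 | 1
  89 | 11001001001100001 | 1 | 1
  90 | 10010010011000011 | 1 | 1
  91 | 00100100110000111 | 0 | 1
  92 | 01001001100001111 | 0 | 1
  93 | 10010011000011111 | 1 | 0
  94 | 00100110000111110 | 0 | 1
  95 | 01001100001111101 | 0 | 1
  96 | 10011000011111011 | 1 | 1
  97 | 00110000111110111 | 0 | 1
  98 | 01100001111101111 | 0 | 1
  99 | 11000011111011111 | 1 | 0
 100 | 10000111110111110 | 1 | 0
 101 | 00001111101111100 | 0 | 1
 102 | 00011111011111001 | 0 | 0
 103 | 00111110111110010 | 0 | 0
 104 | 01111101111100100 | 0 | 1
 105 | 11111011111001001 | 1 | 1
 106 | 11110111110010011 | 1 | 1
 107 | 11101111100100111 | 1 | 0
 108 | 11011111001001110 | 1 | 0
 109 | 10111110010011100 | 1 | 0
 110 | 01111100100111000 | 0 | 0
 111 | 11111001001110000 | 1 | 1
 112 | 11110010011100001 | 1 | 1
 113 | 11100100111000011 | 1 | 1
 114 | 11001001110000111 | 1 | 0
 115 | 10010011100001110 | 1 | 0
 116 | 00100111000011100 | 0 | 1
 117 | 01001110000111001 | 0 | 0
 118 | 10011100001110010 | 1 | 1
 119 | 00111000011100101 | 0 | 1
 120 | 01110000111001011 | 0 | 0
 121 | 11100001110010110 | 1 | 0
 122 | 11000011100101100 | 1 | 0
 123 | 10000111001011000 | 1 | 1
 124 | 00001110010110001 | 0 | 0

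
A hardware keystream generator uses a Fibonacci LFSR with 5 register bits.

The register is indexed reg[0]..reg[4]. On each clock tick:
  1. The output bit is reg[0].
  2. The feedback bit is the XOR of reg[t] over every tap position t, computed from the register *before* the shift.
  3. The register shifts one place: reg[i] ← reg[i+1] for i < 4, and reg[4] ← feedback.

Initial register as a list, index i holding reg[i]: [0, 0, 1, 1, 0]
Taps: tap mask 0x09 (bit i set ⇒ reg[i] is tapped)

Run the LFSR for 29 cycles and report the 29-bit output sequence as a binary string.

00110100100001010111011000111

k : reg_k → out_k, fb_k
0: 00110 → 0, fb=1
1: 01101 → 0, fb=0
2: 11010 → 1, fb=0
3: 10100 → 1, fb=1
4: 01001 → 0, fb=0
5: 10010 → 1, fb=0
6: 00100 → 0, fb=0
7: 01000 → 0, fb=0
8: 10000 → 1, fb=1
9: 00001 → 0, fb=0
10: 00010 → 0, fb=1
11: 00101 → 0, fb=0
12: 01010 → 0, fb=1
13: 10101 → 1, fb=1
14: 01011 → 0, fb=1
15: 10111 → 1, fb=0
16: 01110 → 0, fb=1
17: 11101 → 1, fb=1
18: 11011 → 1, fb=0
19: 10110 → 1, fb=0
20: 01100 → 0, fb=0
21: 11000 → 1, fb=1
22: 10001 → 1, fb=1
23: 00011 → 0, fb=1
24: 00111 → 0, fb=1
25: 01111 → 0, fb=1
26: 11111 → 1, fb=0
27: 11110 → 1, fb=0
28: 11100 → 1, fb=1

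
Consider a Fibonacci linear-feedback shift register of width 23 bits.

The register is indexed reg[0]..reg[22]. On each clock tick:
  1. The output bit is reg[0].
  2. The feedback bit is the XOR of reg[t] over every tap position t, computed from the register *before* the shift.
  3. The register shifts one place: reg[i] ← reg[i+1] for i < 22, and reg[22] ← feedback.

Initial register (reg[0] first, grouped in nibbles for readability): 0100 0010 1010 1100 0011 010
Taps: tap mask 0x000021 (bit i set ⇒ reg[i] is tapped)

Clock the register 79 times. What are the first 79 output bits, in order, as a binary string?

step | reg (before) | out | fb
   0 | 01000010101011000011010 | 0 | 0
   1 | 10000101010110000110100 | 1 | 0
   2 | 00001010101100001101000 | 0 | 0
   3 | 00010101011000011010000 | 0 | 1
   4 | 00101010110000110100001 | 0 | 0
   5 | 01010101100001101000010 | 0 | 1
   6 | 10101011000011010000101 | 1 | 1
   7 | 01010110000110100001011 | 0 | 1
   8 | 10101100001101000010111 | 1 | 0
   9 | 01011000011010000101110 | 0 | 0
  10 | 10110000110100001011100 | 1 | 1
  11 | 01100001101000010111001 | 0 | 0
  12 | 11000011010000101110010 | 1 | 1
  13 | 10000110100001011100101 | 1 | 0
  14 | 00001101000010111001010 | 0 | 1
  15 | 00011010000101110010101 | 0 | 0
  16 | 00110100001011100101010 | 0 | 1
  17 | 01101000010111001010101 | 0 | 0
  18 | 11010000101110010101010 | 1 | 1
  19 | 10100001011100101010101 | 1 | 1
  20 | 01000010111001010101011 | 0 | 0
  21 | 10000101110010101010110 | 1 | 0
  22 | 00001011100101010101100 | 0 | 0
  23 | 00010111001010101011000 | 0 | 1
  24 | 00101110010101010110001 | 0 | 1
  25 | 01011100101010101100011 | 0 | 1
  26 | 10111001010101011000111 | 1 | 1
  27 | 01110010101010110001111 | 0 | 0
  28 | 11100101010101100011110 | 1 | 0
  29 | 11001010101011000111100 | 1 | 1
  30 | 10010101010110001111001 | 1 | 0
  31 | 00101010101100011110010 | 0 | 0
  32 | 01010101011000111100100 | 0 | 1
  33 | 10101010110001111001001 | 1 | 1
  34 | 01010101100011110010011 | 0 | 1
  35 | 10101011000111100100111 | 1 | 1
  36 | 01010110001111001001111 | 0 | 1
  37 | 10101100011110010011111 | 1 | 0
  38 | 01011000111100100111110 | 0 | 0
  39 | 10110001111001001111100 | 1 | 1
  40 | 01100011110010011111001 | 0 | 0
  41 | 11000111100100111110010 | 1 | 0
  42 | 10001111001001111100100 | 1 | 0
  43 | 00011110010011111001000 | 0 | 1
  44 | 00111100100111110010001 | 0 | 1
  45 | 01111001001111100100011 | 0 | 0
  46 | 11110010011111001000110 | 1 | 1
  47 | 11100100111110010001101 | 1 | 0
  48 | 11001001111100100011010 | 1 | 1
  49 | 10010011111001000110101 | 1 | 1
  50 | 00100111110010001101011 | 0 | 1
  51 | 01001111100100011010111 | 0 | 1
  52 | 10011111001000110101111 | 1 | 0
  53 | 00111110010001101011110 | 0 | 1
  54 | 01111100100011010111101 | 0 | 1
  55 | 11111001000110101111011 | 1 | 1
  56 | 11110010001101011110111 | 1 | 1
  57 | 11100100011010111101111 | 1 | 0
  58 | 11001000110101111011110 | 1 | 1
  59 | 10010001101011110111101 | 1 | 1
  60 | 00100011010111101111011 | 0 | 0
  61 | 01000110101111011110110 | 0 | 1
  62 | 10001101011110111101101 | 1 | 0
  63 | 00011010111101111011010 | 0 | 0
  64 | 00110101111011110110100 | 0 | 1
  65 | 01101011110111101101001 | 0 | 0
  66 | 11010111101111011010010 | 1 | 0
  67 | 10101111011110110100100 | 1 | 0
  68 | 01011110111101101001000 | 0 | 1
  69 | 10111101111011010010001 | 1 | 0
  70 | 01111011110110100100010 | 0 | 0
  71 | 11110111101101001000100 | 1 | 0
  72 | 11101111011010010001000 | 1 | 0
  73 | 11011110110100100010000 | 1 | 0
  74 | 10111101101001000100000 | 1 | 0
  75 | 01111011010010001000000 | 0 | 0
  76 | 11110110100100010000000 | 1 | 0
  77 | 11101101001000100000000 | 1 | 0
  78 | 11011010010001000000000 | 1 | 1

0100001010101100001101000010111001010101011000111100100111110010001101011110111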